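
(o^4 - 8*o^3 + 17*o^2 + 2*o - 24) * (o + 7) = o^5 - o^4 - 39*o^3 + 121*o^2 - 10*o - 168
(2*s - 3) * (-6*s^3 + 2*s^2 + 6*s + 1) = -12*s^4 + 22*s^3 + 6*s^2 - 16*s - 3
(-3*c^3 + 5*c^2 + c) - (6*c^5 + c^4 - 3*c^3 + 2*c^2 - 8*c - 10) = -6*c^5 - c^4 + 3*c^2 + 9*c + 10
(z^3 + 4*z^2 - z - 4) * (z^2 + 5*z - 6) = z^5 + 9*z^4 + 13*z^3 - 33*z^2 - 14*z + 24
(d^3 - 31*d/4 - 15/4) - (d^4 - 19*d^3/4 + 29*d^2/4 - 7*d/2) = -d^4 + 23*d^3/4 - 29*d^2/4 - 17*d/4 - 15/4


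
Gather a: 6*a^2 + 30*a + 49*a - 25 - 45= 6*a^2 + 79*a - 70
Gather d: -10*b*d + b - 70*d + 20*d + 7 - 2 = b + d*(-10*b - 50) + 5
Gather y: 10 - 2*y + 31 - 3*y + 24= 65 - 5*y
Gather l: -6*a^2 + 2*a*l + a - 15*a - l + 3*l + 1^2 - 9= -6*a^2 - 14*a + l*(2*a + 2) - 8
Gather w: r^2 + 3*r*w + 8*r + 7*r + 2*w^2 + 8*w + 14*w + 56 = r^2 + 15*r + 2*w^2 + w*(3*r + 22) + 56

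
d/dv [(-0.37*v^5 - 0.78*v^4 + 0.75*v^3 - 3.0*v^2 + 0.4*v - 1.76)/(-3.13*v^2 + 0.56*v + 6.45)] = (3.4743*v^6 + 4.054*v^5 - 15.5904*v^4 - 19.284*v^3 + 14.0845*v^2 - 49.7176*v + 3.5656)/(9.7969*v^4 - 3.5056*v^3 - 40.0634*v^2 + 7.224*v + 41.6025)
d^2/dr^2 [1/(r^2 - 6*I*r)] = 2*(-r*(r - 6*I) + 4*(r - 3*I)^2)/(r^3*(r - 6*I)^3)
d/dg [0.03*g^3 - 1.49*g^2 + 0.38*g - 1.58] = 0.09*g^2 - 2.98*g + 0.38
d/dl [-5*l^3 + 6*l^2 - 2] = 3*l*(4 - 5*l)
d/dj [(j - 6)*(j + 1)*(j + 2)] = 3*j^2 - 6*j - 16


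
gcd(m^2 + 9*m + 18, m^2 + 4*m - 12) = m + 6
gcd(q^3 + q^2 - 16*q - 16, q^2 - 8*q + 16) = q - 4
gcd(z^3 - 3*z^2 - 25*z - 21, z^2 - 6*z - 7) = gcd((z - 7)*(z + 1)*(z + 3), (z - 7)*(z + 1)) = z^2 - 6*z - 7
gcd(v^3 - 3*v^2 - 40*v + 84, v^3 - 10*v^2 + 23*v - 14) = v^2 - 9*v + 14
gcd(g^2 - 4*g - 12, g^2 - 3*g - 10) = g + 2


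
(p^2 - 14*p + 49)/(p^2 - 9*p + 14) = (p - 7)/(p - 2)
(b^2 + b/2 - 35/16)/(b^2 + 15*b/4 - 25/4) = (b + 7/4)/(b + 5)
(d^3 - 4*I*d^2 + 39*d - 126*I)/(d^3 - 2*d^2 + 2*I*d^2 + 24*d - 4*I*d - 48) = (d^2 - 10*I*d - 21)/(d^2 + d*(-2 - 4*I) + 8*I)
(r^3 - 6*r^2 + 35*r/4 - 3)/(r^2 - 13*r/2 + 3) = (r^2 - 11*r/2 + 6)/(r - 6)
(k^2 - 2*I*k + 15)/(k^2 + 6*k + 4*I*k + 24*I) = (k^2 - 2*I*k + 15)/(k^2 + k*(6 + 4*I) + 24*I)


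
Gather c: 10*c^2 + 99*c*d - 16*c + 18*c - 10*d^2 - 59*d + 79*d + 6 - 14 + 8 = 10*c^2 + c*(99*d + 2) - 10*d^2 + 20*d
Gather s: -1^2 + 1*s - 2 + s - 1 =2*s - 4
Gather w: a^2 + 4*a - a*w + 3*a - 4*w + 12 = a^2 + 7*a + w*(-a - 4) + 12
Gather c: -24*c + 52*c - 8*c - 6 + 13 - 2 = 20*c + 5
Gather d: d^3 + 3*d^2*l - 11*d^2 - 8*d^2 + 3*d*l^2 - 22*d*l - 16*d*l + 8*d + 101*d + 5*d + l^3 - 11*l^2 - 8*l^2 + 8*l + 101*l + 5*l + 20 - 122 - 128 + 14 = d^3 + d^2*(3*l - 19) + d*(3*l^2 - 38*l + 114) + l^3 - 19*l^2 + 114*l - 216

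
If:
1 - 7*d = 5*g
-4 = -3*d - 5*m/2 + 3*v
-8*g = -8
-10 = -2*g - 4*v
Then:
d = -4/7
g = 1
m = 164/35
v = 2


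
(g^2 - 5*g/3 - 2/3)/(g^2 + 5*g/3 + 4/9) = 3*(g - 2)/(3*g + 4)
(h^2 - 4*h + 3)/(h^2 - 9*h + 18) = (h - 1)/(h - 6)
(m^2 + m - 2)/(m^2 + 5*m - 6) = (m + 2)/(m + 6)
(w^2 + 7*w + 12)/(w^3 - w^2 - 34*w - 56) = (w + 3)/(w^2 - 5*w - 14)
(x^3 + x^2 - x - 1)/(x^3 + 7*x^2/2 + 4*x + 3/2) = 2*(x - 1)/(2*x + 3)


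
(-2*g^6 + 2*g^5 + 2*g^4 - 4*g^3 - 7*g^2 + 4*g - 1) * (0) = 0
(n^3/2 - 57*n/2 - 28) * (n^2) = n^5/2 - 57*n^3/2 - 28*n^2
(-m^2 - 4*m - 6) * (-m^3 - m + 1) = m^5 + 4*m^4 + 7*m^3 + 3*m^2 + 2*m - 6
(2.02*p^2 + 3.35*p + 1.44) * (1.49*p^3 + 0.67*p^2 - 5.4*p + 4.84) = 3.0098*p^5 + 6.3449*p^4 - 6.5179*p^3 - 7.3484*p^2 + 8.438*p + 6.9696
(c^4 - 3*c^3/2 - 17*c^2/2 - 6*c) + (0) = c^4 - 3*c^3/2 - 17*c^2/2 - 6*c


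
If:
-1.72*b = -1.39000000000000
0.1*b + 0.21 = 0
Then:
No Solution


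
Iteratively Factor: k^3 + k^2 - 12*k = (k - 3)*(k^2 + 4*k) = k*(k - 3)*(k + 4)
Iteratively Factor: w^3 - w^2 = (w)*(w^2 - w) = w^2*(w - 1)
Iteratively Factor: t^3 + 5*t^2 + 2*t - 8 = (t + 2)*(t^2 + 3*t - 4) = (t + 2)*(t + 4)*(t - 1)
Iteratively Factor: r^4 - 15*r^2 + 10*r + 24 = (r + 4)*(r^3 - 4*r^2 + r + 6) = (r + 1)*(r + 4)*(r^2 - 5*r + 6) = (r - 3)*(r + 1)*(r + 4)*(r - 2)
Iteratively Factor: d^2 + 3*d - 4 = (d - 1)*(d + 4)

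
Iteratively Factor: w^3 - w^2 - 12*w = (w)*(w^2 - w - 12) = w*(w + 3)*(w - 4)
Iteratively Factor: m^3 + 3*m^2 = (m)*(m^2 + 3*m) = m^2*(m + 3)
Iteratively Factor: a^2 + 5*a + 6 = (a + 3)*(a + 2)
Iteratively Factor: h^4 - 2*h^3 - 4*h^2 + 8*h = (h)*(h^3 - 2*h^2 - 4*h + 8) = h*(h + 2)*(h^2 - 4*h + 4) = h*(h - 2)*(h + 2)*(h - 2)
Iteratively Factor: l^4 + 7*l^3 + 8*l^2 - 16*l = (l + 4)*(l^3 + 3*l^2 - 4*l) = (l - 1)*(l + 4)*(l^2 + 4*l) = (l - 1)*(l + 4)^2*(l)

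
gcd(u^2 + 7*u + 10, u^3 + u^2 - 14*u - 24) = u + 2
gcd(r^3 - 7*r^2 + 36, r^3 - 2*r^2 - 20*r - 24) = r^2 - 4*r - 12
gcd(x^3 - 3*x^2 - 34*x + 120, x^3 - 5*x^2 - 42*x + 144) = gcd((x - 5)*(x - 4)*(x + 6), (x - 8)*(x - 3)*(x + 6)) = x + 6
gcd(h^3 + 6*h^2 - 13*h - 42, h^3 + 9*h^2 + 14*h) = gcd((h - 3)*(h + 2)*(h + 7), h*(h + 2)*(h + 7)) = h^2 + 9*h + 14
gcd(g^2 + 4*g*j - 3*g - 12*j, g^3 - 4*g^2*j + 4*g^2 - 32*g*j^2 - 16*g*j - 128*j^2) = g + 4*j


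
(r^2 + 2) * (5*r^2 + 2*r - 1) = 5*r^4 + 2*r^3 + 9*r^2 + 4*r - 2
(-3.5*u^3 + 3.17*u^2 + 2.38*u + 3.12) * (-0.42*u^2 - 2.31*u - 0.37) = 1.47*u^5 + 6.7536*u^4 - 7.0273*u^3 - 7.9811*u^2 - 8.0878*u - 1.1544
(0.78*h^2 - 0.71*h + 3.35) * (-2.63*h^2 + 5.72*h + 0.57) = -2.0514*h^4 + 6.3289*h^3 - 12.4271*h^2 + 18.7573*h + 1.9095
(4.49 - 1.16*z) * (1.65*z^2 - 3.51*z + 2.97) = -1.914*z^3 + 11.4801*z^2 - 19.2051*z + 13.3353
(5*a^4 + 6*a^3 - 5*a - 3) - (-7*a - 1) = 5*a^4 + 6*a^3 + 2*a - 2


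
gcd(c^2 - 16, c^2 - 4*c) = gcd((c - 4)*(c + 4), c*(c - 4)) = c - 4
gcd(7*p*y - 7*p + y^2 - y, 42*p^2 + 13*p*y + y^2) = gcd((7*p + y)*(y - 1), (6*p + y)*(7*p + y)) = 7*p + y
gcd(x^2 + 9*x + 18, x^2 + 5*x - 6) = x + 6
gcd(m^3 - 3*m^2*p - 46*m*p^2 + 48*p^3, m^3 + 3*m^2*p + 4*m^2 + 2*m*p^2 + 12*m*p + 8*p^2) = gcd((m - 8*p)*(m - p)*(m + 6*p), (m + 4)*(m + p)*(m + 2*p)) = 1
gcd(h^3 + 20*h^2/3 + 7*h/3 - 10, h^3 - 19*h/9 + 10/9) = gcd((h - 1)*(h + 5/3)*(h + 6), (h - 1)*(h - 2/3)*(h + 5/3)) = h^2 + 2*h/3 - 5/3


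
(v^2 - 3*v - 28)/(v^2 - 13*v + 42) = (v + 4)/(v - 6)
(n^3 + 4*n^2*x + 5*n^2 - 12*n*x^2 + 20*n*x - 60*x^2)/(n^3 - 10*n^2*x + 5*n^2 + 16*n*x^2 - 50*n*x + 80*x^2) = (-n - 6*x)/(-n + 8*x)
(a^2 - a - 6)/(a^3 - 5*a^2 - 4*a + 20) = (a - 3)/(a^2 - 7*a + 10)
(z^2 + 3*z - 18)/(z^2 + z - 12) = (z + 6)/(z + 4)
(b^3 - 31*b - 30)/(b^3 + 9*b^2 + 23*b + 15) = (b - 6)/(b + 3)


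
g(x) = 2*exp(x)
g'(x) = 2*exp(x)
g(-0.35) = 1.41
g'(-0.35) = 1.41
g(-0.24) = 1.57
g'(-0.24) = 1.57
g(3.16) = 47.14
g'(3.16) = 47.14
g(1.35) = 7.71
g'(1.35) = 7.71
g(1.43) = 8.36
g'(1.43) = 8.36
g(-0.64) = 1.05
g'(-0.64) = 1.05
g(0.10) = 2.21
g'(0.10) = 2.21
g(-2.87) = 0.11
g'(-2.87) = 0.11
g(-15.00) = 0.00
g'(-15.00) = 0.00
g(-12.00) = 0.00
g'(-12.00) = 0.00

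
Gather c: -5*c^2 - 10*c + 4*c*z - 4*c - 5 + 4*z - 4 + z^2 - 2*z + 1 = -5*c^2 + c*(4*z - 14) + z^2 + 2*z - 8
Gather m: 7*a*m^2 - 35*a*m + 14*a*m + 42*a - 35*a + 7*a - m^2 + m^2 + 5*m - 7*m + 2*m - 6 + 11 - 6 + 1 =7*a*m^2 - 21*a*m + 14*a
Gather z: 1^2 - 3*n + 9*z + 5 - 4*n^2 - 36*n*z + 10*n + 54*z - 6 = -4*n^2 + 7*n + z*(63 - 36*n)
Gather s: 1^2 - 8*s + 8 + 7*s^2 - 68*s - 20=7*s^2 - 76*s - 11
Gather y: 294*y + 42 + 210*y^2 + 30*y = 210*y^2 + 324*y + 42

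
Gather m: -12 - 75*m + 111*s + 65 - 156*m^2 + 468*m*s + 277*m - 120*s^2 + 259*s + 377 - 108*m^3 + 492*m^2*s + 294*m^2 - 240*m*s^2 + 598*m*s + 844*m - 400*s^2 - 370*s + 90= -108*m^3 + m^2*(492*s + 138) + m*(-240*s^2 + 1066*s + 1046) - 520*s^2 + 520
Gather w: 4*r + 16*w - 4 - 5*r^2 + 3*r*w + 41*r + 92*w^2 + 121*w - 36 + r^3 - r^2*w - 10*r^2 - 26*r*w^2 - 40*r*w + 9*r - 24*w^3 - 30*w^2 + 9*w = r^3 - 15*r^2 + 54*r - 24*w^3 + w^2*(62 - 26*r) + w*(-r^2 - 37*r + 146) - 40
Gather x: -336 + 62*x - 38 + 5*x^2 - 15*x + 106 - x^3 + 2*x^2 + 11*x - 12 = -x^3 + 7*x^2 + 58*x - 280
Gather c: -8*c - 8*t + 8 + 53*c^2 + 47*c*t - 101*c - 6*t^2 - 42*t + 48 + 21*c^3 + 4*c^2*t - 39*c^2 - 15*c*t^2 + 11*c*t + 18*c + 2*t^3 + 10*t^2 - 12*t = 21*c^3 + c^2*(4*t + 14) + c*(-15*t^2 + 58*t - 91) + 2*t^3 + 4*t^2 - 62*t + 56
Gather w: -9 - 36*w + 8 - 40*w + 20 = 19 - 76*w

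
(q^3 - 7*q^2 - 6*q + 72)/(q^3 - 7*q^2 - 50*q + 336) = (q^2 - q - 12)/(q^2 - q - 56)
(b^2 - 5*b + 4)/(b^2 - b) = (b - 4)/b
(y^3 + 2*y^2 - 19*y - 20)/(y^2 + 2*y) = (y^3 + 2*y^2 - 19*y - 20)/(y*(y + 2))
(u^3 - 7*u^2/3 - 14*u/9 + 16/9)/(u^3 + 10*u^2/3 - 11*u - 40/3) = (u - 2/3)/(u + 5)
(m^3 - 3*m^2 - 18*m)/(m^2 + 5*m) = (m^2 - 3*m - 18)/(m + 5)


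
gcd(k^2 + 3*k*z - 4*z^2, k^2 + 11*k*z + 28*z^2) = k + 4*z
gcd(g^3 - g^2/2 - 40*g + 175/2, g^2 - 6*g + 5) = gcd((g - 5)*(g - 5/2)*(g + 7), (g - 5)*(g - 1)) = g - 5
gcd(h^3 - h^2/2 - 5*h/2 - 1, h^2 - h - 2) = h^2 - h - 2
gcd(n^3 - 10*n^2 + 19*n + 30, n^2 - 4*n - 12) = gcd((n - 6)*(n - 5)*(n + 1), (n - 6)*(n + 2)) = n - 6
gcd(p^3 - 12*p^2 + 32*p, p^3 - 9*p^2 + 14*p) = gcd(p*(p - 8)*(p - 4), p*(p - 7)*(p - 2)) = p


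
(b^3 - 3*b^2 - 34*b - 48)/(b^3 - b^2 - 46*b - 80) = (b + 3)/(b + 5)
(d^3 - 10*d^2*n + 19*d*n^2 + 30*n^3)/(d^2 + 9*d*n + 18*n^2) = (d^3 - 10*d^2*n + 19*d*n^2 + 30*n^3)/(d^2 + 9*d*n + 18*n^2)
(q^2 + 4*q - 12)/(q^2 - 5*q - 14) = (-q^2 - 4*q + 12)/(-q^2 + 5*q + 14)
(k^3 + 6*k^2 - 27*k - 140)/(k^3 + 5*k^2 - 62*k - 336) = (k^2 - k - 20)/(k^2 - 2*k - 48)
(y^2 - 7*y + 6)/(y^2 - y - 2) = (-y^2 + 7*y - 6)/(-y^2 + y + 2)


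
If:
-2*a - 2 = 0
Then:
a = -1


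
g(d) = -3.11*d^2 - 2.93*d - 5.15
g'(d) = -6.22*d - 2.93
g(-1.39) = -7.09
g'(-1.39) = 5.72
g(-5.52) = -83.74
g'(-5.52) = 31.40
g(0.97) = -10.92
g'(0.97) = -8.96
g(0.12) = -5.55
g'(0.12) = -3.68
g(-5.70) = -89.49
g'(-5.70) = 32.52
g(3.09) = -43.90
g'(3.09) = -22.15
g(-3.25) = -28.48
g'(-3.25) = 17.28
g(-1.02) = -5.40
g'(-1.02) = 3.41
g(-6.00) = -99.53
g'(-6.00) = 34.39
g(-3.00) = -24.35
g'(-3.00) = 15.73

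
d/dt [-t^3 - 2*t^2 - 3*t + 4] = -3*t^2 - 4*t - 3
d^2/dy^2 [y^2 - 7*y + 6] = 2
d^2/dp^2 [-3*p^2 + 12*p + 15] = -6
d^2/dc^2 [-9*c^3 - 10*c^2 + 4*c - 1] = -54*c - 20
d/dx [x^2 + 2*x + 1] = 2*x + 2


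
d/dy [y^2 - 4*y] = 2*y - 4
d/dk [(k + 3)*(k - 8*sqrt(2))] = 2*k - 8*sqrt(2) + 3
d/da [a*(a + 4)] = 2*a + 4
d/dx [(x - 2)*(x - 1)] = 2*x - 3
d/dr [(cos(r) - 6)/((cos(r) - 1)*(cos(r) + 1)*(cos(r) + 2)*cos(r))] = (3*cos(r)^4 - 20*cos(r)^3 - 37*cos(r)^2 + 12*cos(r) + 12)/((cos(r) + 2)^2*sin(r)^3*cos(r)^2)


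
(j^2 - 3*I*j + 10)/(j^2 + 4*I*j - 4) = (j - 5*I)/(j + 2*I)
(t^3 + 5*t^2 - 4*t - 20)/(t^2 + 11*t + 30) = (t^2 - 4)/(t + 6)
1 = 1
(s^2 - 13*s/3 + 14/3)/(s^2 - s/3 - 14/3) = (s - 2)/(s + 2)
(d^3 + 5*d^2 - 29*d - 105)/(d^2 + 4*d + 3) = (d^2 + 2*d - 35)/(d + 1)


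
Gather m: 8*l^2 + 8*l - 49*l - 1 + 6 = 8*l^2 - 41*l + 5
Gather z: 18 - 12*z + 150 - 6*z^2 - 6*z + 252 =-6*z^2 - 18*z + 420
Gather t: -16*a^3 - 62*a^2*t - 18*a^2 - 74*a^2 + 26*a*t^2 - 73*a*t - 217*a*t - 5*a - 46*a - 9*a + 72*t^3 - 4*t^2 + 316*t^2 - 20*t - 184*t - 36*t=-16*a^3 - 92*a^2 - 60*a + 72*t^3 + t^2*(26*a + 312) + t*(-62*a^2 - 290*a - 240)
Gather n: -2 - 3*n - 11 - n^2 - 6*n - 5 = -n^2 - 9*n - 18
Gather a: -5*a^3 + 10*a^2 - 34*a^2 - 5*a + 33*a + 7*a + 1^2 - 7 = -5*a^3 - 24*a^2 + 35*a - 6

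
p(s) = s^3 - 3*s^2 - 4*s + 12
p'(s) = 3*s^2 - 6*s - 4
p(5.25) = 53.02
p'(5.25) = 47.19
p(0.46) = 9.62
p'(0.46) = -6.13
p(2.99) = -0.05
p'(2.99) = 4.88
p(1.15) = 4.95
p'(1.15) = -6.93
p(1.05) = 5.65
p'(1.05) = -6.99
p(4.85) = 36.12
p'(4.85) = 37.47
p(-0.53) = 13.13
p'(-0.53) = 0.02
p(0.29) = 10.61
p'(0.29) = -5.49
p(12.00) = 1260.00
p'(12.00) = 356.00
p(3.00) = 0.00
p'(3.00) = 5.00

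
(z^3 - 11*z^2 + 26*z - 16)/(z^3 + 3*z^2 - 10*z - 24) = (z^3 - 11*z^2 + 26*z - 16)/(z^3 + 3*z^2 - 10*z - 24)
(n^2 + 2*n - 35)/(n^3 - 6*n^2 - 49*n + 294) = (n - 5)/(n^2 - 13*n + 42)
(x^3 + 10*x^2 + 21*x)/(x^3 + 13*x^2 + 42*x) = (x + 3)/(x + 6)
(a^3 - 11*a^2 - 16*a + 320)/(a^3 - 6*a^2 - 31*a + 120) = (a - 8)/(a - 3)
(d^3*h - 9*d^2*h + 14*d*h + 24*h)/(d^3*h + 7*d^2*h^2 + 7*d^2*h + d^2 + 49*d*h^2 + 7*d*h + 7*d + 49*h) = h*(d^3 - 9*d^2 + 14*d + 24)/(d^3*h + 7*d^2*h^2 + 7*d^2*h + d^2 + 49*d*h^2 + 7*d*h + 7*d + 49*h)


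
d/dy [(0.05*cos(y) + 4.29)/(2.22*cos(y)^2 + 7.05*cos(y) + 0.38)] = (0.111*cos(y)^2 + 19.0476*cos(y) + 30.2255)*sin(y)/(4.9284*cos(y)^4 + 31.302*cos(y)^3 + 51.3897*cos(y)^2 + 5.358*cos(y) + 0.1444)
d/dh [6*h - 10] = 6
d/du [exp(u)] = exp(u)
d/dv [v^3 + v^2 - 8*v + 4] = 3*v^2 + 2*v - 8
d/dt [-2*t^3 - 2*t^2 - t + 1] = -6*t^2 - 4*t - 1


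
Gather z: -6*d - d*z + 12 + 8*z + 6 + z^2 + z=-6*d + z^2 + z*(9 - d) + 18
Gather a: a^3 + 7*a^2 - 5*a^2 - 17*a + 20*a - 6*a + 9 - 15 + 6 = a^3 + 2*a^2 - 3*a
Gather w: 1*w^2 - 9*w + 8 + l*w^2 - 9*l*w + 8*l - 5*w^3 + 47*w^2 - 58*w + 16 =8*l - 5*w^3 + w^2*(l + 48) + w*(-9*l - 67) + 24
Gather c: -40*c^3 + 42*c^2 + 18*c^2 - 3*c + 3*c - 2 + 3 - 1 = -40*c^3 + 60*c^2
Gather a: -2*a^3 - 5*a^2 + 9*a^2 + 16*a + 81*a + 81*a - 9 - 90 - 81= -2*a^3 + 4*a^2 + 178*a - 180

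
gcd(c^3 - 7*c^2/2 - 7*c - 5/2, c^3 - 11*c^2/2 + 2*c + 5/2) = c^2 - 9*c/2 - 5/2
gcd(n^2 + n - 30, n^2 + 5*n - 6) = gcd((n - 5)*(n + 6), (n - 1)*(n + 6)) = n + 6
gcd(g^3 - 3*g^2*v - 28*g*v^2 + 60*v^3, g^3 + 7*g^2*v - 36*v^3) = -g + 2*v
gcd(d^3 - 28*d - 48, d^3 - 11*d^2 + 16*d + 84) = d^2 - 4*d - 12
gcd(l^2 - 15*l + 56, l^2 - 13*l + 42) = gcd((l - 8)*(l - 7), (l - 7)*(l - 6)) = l - 7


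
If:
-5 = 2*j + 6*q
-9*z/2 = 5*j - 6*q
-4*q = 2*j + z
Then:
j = -5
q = 5/6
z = 20/3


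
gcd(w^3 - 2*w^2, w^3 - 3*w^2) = w^2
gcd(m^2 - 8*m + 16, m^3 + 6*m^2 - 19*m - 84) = m - 4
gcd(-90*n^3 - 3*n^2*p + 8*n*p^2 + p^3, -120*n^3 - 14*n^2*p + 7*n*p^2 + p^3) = 30*n^2 + 11*n*p + p^2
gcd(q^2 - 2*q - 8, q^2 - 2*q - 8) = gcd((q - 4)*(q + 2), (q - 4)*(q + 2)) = q^2 - 2*q - 8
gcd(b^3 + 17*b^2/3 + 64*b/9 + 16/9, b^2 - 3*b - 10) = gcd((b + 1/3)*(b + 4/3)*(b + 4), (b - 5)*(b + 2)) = 1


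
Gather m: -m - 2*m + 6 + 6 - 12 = -3*m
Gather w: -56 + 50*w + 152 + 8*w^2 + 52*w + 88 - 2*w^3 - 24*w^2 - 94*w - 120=-2*w^3 - 16*w^2 + 8*w + 64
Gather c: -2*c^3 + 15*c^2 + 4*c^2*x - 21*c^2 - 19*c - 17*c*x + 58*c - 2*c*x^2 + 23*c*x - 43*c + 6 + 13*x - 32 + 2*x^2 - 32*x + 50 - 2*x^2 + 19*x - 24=-2*c^3 + c^2*(4*x - 6) + c*(-2*x^2 + 6*x - 4)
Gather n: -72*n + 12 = 12 - 72*n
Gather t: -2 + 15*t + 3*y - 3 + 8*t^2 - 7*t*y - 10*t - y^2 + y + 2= 8*t^2 + t*(5 - 7*y) - y^2 + 4*y - 3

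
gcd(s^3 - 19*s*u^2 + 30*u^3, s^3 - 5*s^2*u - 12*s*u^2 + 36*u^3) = s - 2*u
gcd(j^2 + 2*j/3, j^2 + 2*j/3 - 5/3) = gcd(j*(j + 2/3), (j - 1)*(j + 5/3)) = 1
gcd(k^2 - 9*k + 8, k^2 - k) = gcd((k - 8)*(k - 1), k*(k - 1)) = k - 1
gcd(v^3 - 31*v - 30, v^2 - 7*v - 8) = v + 1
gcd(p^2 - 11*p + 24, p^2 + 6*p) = 1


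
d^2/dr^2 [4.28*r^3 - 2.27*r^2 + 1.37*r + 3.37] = 25.68*r - 4.54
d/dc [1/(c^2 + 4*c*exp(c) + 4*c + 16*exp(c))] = 2*(-2*c*exp(c) - c - 10*exp(c) - 2)/(c^2 + 4*c*exp(c) + 4*c + 16*exp(c))^2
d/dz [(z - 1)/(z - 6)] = -5/(z - 6)^2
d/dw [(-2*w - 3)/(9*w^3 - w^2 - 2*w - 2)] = (-18*w^3 + 2*w^2 + 4*w - (2*w + 3)*(-27*w^2 + 2*w + 2) + 4)/(-9*w^3 + w^2 + 2*w + 2)^2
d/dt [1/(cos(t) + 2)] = sin(t)/(cos(t) + 2)^2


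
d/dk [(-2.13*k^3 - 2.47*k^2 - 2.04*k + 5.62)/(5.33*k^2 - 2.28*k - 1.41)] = (-11.3529*k^4 + 9.7128*k^3 + 25.5147*k^2 - 52.9438*k + 15.69)/(28.4089*k^4 - 24.3048*k^3 - 9.8322*k^2 + 6.4296*k + 1.9881)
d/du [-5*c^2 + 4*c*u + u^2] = 4*c + 2*u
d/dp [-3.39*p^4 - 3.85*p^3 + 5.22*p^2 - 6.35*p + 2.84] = -13.56*p^3 - 11.55*p^2 + 10.44*p - 6.35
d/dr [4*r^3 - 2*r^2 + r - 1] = 12*r^2 - 4*r + 1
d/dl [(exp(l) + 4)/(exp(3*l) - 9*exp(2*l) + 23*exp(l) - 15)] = (-(exp(l) + 4)*(3*exp(2*l) - 18*exp(l) + 23) + exp(3*l) - 9*exp(2*l) + 23*exp(l) - 15)*exp(l)/(exp(3*l) - 9*exp(2*l) + 23*exp(l) - 15)^2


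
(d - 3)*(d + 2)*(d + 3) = d^3 + 2*d^2 - 9*d - 18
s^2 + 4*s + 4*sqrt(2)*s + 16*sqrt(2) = (s + 4)*(s + 4*sqrt(2))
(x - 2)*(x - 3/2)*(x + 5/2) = x^3 - x^2 - 23*x/4 + 15/2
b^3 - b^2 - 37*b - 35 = (b - 7)*(b + 1)*(b + 5)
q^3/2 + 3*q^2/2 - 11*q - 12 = (q/2 + 1/2)*(q - 4)*(q + 6)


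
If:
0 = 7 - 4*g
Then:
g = 7/4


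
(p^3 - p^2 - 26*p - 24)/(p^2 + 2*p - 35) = (p^3 - p^2 - 26*p - 24)/(p^2 + 2*p - 35)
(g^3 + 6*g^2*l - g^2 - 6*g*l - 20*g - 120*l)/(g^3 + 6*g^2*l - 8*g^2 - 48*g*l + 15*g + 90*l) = (g + 4)/(g - 3)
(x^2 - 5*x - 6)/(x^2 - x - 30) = (x + 1)/(x + 5)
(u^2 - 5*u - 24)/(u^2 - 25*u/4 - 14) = 4*(u + 3)/(4*u + 7)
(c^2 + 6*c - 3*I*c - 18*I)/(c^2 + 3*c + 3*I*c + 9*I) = (c^2 + 3*c*(2 - I) - 18*I)/(c^2 + 3*c*(1 + I) + 9*I)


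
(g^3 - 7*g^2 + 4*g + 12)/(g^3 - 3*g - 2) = (g - 6)/(g + 1)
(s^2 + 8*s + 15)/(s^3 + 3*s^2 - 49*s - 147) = (s + 5)/(s^2 - 49)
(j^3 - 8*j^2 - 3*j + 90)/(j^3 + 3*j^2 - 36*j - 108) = (j - 5)/(j + 6)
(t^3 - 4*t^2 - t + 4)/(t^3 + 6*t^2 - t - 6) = (t - 4)/(t + 6)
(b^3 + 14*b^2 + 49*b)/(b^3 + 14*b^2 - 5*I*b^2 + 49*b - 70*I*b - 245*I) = b/(b - 5*I)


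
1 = 1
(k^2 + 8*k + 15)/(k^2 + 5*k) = (k + 3)/k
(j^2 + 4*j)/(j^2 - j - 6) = j*(j + 4)/(j^2 - j - 6)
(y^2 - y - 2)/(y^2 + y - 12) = (y^2 - y - 2)/(y^2 + y - 12)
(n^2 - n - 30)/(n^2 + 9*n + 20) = (n - 6)/(n + 4)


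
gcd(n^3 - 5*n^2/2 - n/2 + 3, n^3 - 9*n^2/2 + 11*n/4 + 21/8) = n - 3/2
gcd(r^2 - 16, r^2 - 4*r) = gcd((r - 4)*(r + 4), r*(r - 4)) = r - 4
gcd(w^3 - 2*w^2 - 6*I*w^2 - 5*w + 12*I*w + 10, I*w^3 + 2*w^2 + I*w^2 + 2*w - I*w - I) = w - I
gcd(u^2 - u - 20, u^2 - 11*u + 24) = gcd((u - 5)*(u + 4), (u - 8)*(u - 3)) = 1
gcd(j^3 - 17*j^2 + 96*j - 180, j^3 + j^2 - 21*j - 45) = j - 5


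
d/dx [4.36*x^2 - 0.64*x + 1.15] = 8.72*x - 0.64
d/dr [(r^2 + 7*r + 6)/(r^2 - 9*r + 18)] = 4*(-4*r^2 + 6*r + 45)/(r^4 - 18*r^3 + 117*r^2 - 324*r + 324)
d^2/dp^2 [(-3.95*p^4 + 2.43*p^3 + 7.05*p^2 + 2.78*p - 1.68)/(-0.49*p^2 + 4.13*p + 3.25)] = (1.89679*p^6 - 47.96169*p^5 + 366.50628*p^4 + 727.79679*p^3 + 240.019908*p^2 - 200.963046*p - 11.640166)/(0.117649*p^6 - 2.974839*p^5 + 22.732668*p^4 - 30.982847*p^3 - 150.7779*p^2 - 130.869375*p - 34.328125)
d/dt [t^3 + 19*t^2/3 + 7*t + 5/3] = 3*t^2 + 38*t/3 + 7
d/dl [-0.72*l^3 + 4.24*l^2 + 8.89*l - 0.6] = -2.16*l^2 + 8.48*l + 8.89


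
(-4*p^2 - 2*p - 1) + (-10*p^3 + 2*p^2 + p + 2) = -10*p^3 - 2*p^2 - p + 1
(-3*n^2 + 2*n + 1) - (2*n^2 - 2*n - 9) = -5*n^2 + 4*n + 10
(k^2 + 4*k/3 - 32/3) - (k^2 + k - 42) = k/3 + 94/3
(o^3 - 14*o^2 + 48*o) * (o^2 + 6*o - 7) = o^5 - 8*o^4 - 43*o^3 + 386*o^2 - 336*o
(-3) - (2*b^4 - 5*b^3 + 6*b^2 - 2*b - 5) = -2*b^4 + 5*b^3 - 6*b^2 + 2*b + 2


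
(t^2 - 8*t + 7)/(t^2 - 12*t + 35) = (t - 1)/(t - 5)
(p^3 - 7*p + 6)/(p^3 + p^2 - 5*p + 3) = (p - 2)/(p - 1)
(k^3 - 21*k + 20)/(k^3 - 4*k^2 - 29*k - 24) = (-k^3 + 21*k - 20)/(-k^3 + 4*k^2 + 29*k + 24)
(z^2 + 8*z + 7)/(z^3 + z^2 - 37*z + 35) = (z + 1)/(z^2 - 6*z + 5)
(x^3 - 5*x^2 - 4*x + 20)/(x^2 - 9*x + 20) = (x^2 - 4)/(x - 4)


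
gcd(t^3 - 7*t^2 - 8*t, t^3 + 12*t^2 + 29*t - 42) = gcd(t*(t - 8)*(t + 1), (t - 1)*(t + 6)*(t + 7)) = 1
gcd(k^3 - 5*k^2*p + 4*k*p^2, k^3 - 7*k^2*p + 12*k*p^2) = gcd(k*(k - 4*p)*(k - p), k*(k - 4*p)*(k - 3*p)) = -k^2 + 4*k*p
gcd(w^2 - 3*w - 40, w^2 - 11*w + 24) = w - 8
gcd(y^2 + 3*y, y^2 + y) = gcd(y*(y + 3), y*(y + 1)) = y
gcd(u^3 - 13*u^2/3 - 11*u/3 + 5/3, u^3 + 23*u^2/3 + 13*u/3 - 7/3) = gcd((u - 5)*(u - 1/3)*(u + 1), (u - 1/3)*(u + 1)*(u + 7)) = u^2 + 2*u/3 - 1/3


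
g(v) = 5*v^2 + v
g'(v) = 10*v + 1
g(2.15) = 25.26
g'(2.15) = 22.50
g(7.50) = 288.75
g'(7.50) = 76.00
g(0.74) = 3.48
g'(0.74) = 8.40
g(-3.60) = 61.20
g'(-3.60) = -35.00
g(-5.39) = 139.87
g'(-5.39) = -52.90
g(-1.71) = 12.91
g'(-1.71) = -16.10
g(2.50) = 33.75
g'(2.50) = 26.00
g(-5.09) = 124.45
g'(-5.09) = -49.90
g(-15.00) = 1110.00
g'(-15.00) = -149.00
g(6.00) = 186.00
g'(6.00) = 61.00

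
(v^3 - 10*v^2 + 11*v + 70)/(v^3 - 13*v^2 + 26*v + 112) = (v - 5)/(v - 8)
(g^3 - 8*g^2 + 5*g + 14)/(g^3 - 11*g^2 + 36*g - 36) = (g^2 - 6*g - 7)/(g^2 - 9*g + 18)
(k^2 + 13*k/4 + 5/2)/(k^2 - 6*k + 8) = (4*k^2 + 13*k + 10)/(4*(k^2 - 6*k + 8))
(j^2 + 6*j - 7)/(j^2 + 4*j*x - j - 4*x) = (j + 7)/(j + 4*x)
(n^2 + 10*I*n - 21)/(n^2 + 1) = (n^2 + 10*I*n - 21)/(n^2 + 1)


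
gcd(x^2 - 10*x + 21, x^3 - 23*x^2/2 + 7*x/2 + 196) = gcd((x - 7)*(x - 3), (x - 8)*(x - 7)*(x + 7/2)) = x - 7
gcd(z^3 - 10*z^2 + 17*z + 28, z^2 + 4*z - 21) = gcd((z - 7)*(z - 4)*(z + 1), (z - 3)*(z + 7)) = 1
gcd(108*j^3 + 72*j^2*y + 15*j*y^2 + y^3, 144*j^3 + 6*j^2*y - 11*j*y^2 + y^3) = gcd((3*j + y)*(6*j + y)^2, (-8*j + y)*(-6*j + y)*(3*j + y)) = 3*j + y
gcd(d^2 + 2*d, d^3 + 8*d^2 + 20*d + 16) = d + 2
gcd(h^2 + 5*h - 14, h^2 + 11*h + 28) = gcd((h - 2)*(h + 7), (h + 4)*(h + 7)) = h + 7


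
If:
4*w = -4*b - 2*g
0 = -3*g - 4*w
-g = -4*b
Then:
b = -w/3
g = -4*w/3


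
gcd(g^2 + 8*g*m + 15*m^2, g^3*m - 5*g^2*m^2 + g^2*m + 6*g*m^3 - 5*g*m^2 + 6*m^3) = 1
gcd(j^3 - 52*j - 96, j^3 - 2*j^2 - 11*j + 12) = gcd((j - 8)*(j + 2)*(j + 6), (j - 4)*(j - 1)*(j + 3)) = 1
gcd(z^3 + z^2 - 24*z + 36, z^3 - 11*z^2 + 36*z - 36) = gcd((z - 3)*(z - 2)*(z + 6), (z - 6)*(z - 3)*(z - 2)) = z^2 - 5*z + 6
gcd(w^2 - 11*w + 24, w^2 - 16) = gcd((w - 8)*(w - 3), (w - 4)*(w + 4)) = 1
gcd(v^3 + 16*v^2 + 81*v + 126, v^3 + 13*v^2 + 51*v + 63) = v^2 + 10*v + 21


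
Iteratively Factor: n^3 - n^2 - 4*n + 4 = (n + 2)*(n^2 - 3*n + 2) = (n - 2)*(n + 2)*(n - 1)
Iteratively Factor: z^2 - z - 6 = (z + 2)*(z - 3)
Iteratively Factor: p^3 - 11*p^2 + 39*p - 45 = (p - 5)*(p^2 - 6*p + 9) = (p - 5)*(p - 3)*(p - 3)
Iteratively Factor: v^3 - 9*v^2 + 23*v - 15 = (v - 3)*(v^2 - 6*v + 5) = (v - 3)*(v - 1)*(v - 5)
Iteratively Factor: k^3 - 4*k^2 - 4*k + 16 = (k - 4)*(k^2 - 4) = (k - 4)*(k + 2)*(k - 2)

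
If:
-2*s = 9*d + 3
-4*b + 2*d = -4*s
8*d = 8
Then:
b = -11/2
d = 1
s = -6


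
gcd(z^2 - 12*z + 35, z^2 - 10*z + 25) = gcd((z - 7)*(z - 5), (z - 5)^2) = z - 5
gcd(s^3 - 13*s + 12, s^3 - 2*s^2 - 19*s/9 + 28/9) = s - 1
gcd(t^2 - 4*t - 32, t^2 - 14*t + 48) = t - 8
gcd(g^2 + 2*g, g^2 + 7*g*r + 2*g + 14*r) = g + 2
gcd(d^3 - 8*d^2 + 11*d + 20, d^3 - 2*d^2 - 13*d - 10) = d^2 - 4*d - 5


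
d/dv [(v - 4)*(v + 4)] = 2*v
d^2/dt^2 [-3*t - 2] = 0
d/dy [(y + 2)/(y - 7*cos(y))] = (y - (y + 2)*(7*sin(y) + 1) - 7*cos(y))/(y - 7*cos(y))^2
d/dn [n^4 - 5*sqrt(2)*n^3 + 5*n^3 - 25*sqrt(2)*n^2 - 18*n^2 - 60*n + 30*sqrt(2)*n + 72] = 4*n^3 - 15*sqrt(2)*n^2 + 15*n^2 - 50*sqrt(2)*n - 36*n - 60 + 30*sqrt(2)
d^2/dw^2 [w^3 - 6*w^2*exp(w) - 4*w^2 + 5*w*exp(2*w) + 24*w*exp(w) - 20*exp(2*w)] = -6*w^2*exp(w) + 20*w*exp(2*w) + 6*w - 60*exp(2*w) + 36*exp(w) - 8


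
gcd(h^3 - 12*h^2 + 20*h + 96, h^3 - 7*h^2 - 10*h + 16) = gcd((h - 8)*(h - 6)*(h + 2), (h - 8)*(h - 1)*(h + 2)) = h^2 - 6*h - 16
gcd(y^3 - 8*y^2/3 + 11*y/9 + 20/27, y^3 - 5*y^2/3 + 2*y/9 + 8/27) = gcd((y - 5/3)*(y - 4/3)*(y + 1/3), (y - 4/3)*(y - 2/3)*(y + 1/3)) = y^2 - y - 4/9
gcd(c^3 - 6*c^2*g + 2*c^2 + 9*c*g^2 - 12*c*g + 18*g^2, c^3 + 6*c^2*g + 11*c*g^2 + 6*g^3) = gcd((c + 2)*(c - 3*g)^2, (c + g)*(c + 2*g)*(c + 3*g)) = 1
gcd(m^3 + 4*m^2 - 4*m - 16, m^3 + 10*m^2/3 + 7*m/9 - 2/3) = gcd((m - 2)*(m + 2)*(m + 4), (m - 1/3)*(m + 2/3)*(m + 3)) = 1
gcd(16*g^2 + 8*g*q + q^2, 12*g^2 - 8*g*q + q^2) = 1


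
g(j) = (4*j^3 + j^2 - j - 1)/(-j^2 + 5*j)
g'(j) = (2*j - 5)*(4*j^3 + j^2 - j - 1)/(-j^2 + 5*j)^2 + (12*j^2 + 2*j - 1)/(-j^2 + 5*j)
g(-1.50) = 1.10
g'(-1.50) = -1.45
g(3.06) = 20.20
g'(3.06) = 23.60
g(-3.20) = 4.52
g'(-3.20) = -2.44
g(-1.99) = 1.91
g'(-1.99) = -1.83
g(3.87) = 55.33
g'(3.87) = 77.30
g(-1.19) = 0.70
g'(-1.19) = -1.15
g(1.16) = 1.22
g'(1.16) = 3.19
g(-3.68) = 5.73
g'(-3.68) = -2.61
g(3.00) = 18.83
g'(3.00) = 21.97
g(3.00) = 18.83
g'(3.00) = 21.97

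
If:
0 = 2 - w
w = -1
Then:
No Solution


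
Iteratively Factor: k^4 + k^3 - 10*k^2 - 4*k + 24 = (k + 2)*(k^3 - k^2 - 8*k + 12) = (k - 2)*(k + 2)*(k^2 + k - 6) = (k - 2)^2*(k + 2)*(k + 3)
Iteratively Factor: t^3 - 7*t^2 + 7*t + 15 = (t + 1)*(t^2 - 8*t + 15) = (t - 3)*(t + 1)*(t - 5)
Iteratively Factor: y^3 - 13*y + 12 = (y - 3)*(y^2 + 3*y - 4) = (y - 3)*(y - 1)*(y + 4)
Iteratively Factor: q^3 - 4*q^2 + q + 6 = (q + 1)*(q^2 - 5*q + 6) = (q - 3)*(q + 1)*(q - 2)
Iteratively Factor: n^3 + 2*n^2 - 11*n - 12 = (n - 3)*(n^2 + 5*n + 4) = (n - 3)*(n + 4)*(n + 1)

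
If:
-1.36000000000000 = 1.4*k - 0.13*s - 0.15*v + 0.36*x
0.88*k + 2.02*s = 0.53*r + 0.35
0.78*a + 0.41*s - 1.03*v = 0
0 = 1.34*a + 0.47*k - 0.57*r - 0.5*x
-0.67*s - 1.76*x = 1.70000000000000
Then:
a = -4.22549885496958*x - 5.00652338154347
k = -0.955945158301142*x - 1.72146621388121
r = -11.5990573509838*x - 13.1891762312148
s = -2.62686567164179*x - 2.53731343283582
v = -4.24553789538777*x - 4.80134635443358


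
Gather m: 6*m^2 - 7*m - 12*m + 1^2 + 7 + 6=6*m^2 - 19*m + 14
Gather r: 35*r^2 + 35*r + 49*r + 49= 35*r^2 + 84*r + 49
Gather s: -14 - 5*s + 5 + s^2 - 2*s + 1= s^2 - 7*s - 8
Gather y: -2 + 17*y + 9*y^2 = 9*y^2 + 17*y - 2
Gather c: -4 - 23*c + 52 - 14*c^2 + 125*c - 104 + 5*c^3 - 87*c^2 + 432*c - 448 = 5*c^3 - 101*c^2 + 534*c - 504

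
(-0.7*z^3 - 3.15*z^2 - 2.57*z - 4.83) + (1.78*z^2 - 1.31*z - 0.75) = -0.7*z^3 - 1.37*z^2 - 3.88*z - 5.58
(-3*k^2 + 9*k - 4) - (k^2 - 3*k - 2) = -4*k^2 + 12*k - 2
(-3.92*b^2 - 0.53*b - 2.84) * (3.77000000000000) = -14.7784*b^2 - 1.9981*b - 10.7068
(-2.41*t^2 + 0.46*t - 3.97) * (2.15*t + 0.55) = -5.1815*t^3 - 0.3365*t^2 - 8.2825*t - 2.1835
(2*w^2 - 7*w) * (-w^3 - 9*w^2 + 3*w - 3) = -2*w^5 - 11*w^4 + 69*w^3 - 27*w^2 + 21*w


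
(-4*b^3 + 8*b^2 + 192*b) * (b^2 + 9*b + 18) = -4*b^5 - 28*b^4 + 192*b^3 + 1872*b^2 + 3456*b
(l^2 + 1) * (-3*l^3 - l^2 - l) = -3*l^5 - l^4 - 4*l^3 - l^2 - l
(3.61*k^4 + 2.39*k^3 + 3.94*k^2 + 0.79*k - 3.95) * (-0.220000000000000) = -0.7942*k^4 - 0.5258*k^3 - 0.8668*k^2 - 0.1738*k + 0.869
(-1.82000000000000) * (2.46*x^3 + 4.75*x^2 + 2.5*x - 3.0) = -4.4772*x^3 - 8.645*x^2 - 4.55*x + 5.46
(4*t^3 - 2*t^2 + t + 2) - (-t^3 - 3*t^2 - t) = 5*t^3 + t^2 + 2*t + 2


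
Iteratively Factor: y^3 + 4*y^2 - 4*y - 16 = (y + 4)*(y^2 - 4) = (y - 2)*(y + 4)*(y + 2)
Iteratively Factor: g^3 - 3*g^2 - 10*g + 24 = (g - 2)*(g^2 - g - 12) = (g - 4)*(g - 2)*(g + 3)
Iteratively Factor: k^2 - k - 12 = (k - 4)*(k + 3)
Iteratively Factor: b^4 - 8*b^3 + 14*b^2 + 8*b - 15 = (b + 1)*(b^3 - 9*b^2 + 23*b - 15) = (b - 3)*(b + 1)*(b^2 - 6*b + 5) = (b - 5)*(b - 3)*(b + 1)*(b - 1)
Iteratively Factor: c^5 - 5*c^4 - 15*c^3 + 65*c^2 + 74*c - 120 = (c + 2)*(c^4 - 7*c^3 - c^2 + 67*c - 60) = (c - 1)*(c + 2)*(c^3 - 6*c^2 - 7*c + 60) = (c - 5)*(c - 1)*(c + 2)*(c^2 - c - 12) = (c - 5)*(c - 1)*(c + 2)*(c + 3)*(c - 4)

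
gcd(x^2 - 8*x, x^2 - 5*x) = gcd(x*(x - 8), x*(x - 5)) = x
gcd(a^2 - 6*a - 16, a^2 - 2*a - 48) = a - 8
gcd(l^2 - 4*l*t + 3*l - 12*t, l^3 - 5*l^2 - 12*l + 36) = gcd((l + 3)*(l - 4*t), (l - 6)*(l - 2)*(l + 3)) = l + 3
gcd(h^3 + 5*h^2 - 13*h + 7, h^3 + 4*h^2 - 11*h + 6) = h^2 - 2*h + 1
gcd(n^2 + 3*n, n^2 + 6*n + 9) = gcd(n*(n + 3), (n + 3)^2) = n + 3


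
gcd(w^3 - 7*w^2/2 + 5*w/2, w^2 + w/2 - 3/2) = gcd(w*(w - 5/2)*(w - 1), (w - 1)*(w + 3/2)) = w - 1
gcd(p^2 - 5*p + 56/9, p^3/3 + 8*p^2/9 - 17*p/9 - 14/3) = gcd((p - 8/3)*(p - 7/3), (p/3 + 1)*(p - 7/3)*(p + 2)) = p - 7/3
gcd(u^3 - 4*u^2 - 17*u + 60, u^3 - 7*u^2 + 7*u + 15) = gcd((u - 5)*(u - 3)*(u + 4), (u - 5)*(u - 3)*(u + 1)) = u^2 - 8*u + 15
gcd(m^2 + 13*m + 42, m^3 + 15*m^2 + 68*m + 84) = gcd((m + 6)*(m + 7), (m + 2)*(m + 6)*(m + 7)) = m^2 + 13*m + 42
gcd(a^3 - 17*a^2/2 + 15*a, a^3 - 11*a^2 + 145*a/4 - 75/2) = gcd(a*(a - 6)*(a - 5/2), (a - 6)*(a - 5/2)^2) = a^2 - 17*a/2 + 15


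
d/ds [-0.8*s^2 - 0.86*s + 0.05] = -1.6*s - 0.86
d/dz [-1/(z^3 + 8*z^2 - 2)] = z*(3*z + 16)/(z^3 + 8*z^2 - 2)^2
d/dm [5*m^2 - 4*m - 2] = 10*m - 4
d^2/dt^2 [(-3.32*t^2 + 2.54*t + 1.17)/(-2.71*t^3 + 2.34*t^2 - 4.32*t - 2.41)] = (48.7648239999999*t^6 - 111.924084*t^5 - 239.675652*t^4 - 86.0755600000001*t^3 + 190.78152*t^2 + 30.867642*t + 34.588468)/(19.902511*t^9 - 51.555582*t^8 + 139.696164*t^7 - 124.084149*t^6 + 130.992444*t^5 + 77.864652*t^4 - 18.331827*t^3 + 94.15629*t^2 + 75.272976*t + 13.997521)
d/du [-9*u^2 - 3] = -18*u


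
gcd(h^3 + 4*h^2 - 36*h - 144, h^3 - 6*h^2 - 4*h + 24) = h - 6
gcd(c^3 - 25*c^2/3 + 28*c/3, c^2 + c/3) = c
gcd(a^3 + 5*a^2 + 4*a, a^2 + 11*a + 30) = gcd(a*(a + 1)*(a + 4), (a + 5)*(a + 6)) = 1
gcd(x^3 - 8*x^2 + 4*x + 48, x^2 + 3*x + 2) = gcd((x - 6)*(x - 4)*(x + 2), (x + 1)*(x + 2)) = x + 2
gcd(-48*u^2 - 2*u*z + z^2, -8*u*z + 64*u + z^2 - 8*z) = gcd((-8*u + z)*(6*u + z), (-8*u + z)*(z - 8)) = -8*u + z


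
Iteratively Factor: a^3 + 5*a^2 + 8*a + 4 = (a + 1)*(a^2 + 4*a + 4) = (a + 1)*(a + 2)*(a + 2)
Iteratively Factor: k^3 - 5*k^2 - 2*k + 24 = (k + 2)*(k^2 - 7*k + 12) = (k - 3)*(k + 2)*(k - 4)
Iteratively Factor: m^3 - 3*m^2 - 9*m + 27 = (m - 3)*(m^2 - 9) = (m - 3)^2*(m + 3)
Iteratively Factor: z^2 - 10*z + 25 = (z - 5)*(z - 5)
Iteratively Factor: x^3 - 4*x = (x)*(x^2 - 4) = x*(x + 2)*(x - 2)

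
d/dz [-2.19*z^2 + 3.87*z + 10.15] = 3.87 - 4.38*z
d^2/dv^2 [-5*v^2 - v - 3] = -10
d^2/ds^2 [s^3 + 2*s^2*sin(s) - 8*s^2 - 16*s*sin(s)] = -2*s^2*sin(s) + 16*s*sin(s) + 8*s*cos(s) + 6*s + 4*sin(s) - 32*cos(s) - 16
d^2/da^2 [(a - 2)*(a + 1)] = 2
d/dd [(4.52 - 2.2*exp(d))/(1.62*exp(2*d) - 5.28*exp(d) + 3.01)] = (3.564*exp(2*d) - 14.6448*exp(d) + 17.2436)*exp(d)/(2.6244*exp(4*d) - 17.1072*exp(3*d) + 37.6308*exp(2*d) - 31.7856*exp(d) + 9.0601)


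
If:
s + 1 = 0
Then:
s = -1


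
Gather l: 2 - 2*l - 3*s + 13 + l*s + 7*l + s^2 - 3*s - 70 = l*(s + 5) + s^2 - 6*s - 55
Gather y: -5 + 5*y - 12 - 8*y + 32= 15 - 3*y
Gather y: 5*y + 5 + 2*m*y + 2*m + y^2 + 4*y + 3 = 2*m + y^2 + y*(2*m + 9) + 8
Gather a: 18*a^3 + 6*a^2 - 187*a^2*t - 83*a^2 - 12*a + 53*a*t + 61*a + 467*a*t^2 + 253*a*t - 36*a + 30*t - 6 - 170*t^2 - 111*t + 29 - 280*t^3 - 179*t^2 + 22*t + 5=18*a^3 + a^2*(-187*t - 77) + a*(467*t^2 + 306*t + 13) - 280*t^3 - 349*t^2 - 59*t + 28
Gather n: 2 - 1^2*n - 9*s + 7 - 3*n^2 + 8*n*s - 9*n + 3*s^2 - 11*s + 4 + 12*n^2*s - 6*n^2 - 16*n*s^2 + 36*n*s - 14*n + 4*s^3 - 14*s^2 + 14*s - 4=n^2*(12*s - 9) + n*(-16*s^2 + 44*s - 24) + 4*s^3 - 11*s^2 - 6*s + 9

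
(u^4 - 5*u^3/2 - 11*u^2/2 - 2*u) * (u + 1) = u^5 - 3*u^4/2 - 8*u^3 - 15*u^2/2 - 2*u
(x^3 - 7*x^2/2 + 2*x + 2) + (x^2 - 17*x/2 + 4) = x^3 - 5*x^2/2 - 13*x/2 + 6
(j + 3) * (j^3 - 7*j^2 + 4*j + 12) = j^4 - 4*j^3 - 17*j^2 + 24*j + 36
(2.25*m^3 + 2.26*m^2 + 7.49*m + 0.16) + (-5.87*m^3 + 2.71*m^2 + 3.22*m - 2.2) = -3.62*m^3 + 4.97*m^2 + 10.71*m - 2.04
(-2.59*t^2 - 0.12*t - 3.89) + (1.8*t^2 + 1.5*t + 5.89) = -0.79*t^2 + 1.38*t + 2.0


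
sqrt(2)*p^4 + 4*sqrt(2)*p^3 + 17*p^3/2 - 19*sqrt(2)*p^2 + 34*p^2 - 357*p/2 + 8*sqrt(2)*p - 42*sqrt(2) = (p - 3)*(p + 7)*(p + 4*sqrt(2))*(sqrt(2)*p + 1/2)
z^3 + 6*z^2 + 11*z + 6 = (z + 1)*(z + 2)*(z + 3)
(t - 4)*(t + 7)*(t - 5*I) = t^3 + 3*t^2 - 5*I*t^2 - 28*t - 15*I*t + 140*I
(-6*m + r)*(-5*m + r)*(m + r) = 30*m^3 + 19*m^2*r - 10*m*r^2 + r^3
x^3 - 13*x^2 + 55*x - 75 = (x - 5)^2*(x - 3)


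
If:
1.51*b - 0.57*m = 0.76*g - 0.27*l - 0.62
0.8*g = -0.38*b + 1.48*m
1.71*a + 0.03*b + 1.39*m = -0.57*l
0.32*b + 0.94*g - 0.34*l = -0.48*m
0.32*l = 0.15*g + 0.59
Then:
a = -0.98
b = -0.31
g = 0.74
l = 2.19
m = 0.32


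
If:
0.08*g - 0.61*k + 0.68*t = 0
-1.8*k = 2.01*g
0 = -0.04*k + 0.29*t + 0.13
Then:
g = 0.46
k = -0.52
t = -0.52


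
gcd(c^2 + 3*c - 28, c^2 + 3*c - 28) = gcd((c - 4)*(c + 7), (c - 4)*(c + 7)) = c^2 + 3*c - 28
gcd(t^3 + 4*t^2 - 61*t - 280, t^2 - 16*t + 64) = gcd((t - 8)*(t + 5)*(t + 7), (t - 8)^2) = t - 8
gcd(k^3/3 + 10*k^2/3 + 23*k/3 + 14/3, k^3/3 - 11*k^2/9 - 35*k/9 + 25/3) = 1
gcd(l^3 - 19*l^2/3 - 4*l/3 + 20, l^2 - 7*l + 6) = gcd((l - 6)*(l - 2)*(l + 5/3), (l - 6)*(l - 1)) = l - 6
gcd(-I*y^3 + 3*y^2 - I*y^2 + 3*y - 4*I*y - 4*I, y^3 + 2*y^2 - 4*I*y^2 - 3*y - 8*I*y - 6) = y - I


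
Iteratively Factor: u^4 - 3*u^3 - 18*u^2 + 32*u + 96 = (u + 2)*(u^3 - 5*u^2 - 8*u + 48) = (u + 2)*(u + 3)*(u^2 - 8*u + 16) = (u - 4)*(u + 2)*(u + 3)*(u - 4)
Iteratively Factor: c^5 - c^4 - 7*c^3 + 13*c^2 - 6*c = (c - 2)*(c^4 + c^3 - 5*c^2 + 3*c) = c*(c - 2)*(c^3 + c^2 - 5*c + 3) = c*(c - 2)*(c + 3)*(c^2 - 2*c + 1) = c*(c - 2)*(c - 1)*(c + 3)*(c - 1)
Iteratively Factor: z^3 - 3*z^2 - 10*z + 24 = (z - 4)*(z^2 + z - 6) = (z - 4)*(z - 2)*(z + 3)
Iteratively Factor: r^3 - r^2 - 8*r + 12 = (r - 2)*(r^2 + r - 6) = (r - 2)*(r + 3)*(r - 2)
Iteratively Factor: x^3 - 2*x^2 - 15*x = (x + 3)*(x^2 - 5*x) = (x - 5)*(x + 3)*(x)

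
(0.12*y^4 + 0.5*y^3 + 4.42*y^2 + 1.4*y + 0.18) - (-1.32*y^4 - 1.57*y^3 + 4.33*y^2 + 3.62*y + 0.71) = 1.44*y^4 + 2.07*y^3 + 0.0899999999999999*y^2 - 2.22*y - 0.53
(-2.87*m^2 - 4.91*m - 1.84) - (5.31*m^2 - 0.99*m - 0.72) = -8.18*m^2 - 3.92*m - 1.12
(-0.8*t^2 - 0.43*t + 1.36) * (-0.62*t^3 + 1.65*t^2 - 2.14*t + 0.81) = 0.496*t^5 - 1.0534*t^4 + 0.1593*t^3 + 2.5162*t^2 - 3.2587*t + 1.1016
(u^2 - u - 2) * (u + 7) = u^3 + 6*u^2 - 9*u - 14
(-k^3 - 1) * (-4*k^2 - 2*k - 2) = 4*k^5 + 2*k^4 + 2*k^3 + 4*k^2 + 2*k + 2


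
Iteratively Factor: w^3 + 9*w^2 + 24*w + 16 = (w + 4)*(w^2 + 5*w + 4) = (w + 4)^2*(w + 1)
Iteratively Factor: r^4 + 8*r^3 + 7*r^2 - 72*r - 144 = (r + 4)*(r^3 + 4*r^2 - 9*r - 36) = (r + 4)^2*(r^2 - 9) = (r - 3)*(r + 4)^2*(r + 3)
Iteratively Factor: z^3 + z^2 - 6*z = (z)*(z^2 + z - 6) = z*(z - 2)*(z + 3)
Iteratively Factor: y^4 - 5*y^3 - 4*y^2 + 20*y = (y - 2)*(y^3 - 3*y^2 - 10*y) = (y - 2)*(y + 2)*(y^2 - 5*y) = (y - 5)*(y - 2)*(y + 2)*(y)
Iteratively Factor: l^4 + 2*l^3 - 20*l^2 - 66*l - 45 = (l - 5)*(l^3 + 7*l^2 + 15*l + 9) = (l - 5)*(l + 3)*(l^2 + 4*l + 3) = (l - 5)*(l + 3)^2*(l + 1)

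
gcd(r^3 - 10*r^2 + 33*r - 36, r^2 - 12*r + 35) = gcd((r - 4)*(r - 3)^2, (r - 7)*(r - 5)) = 1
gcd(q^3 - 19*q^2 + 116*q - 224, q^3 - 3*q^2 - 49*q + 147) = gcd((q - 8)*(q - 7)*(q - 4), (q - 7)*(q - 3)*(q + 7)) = q - 7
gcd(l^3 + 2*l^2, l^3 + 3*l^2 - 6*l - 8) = 1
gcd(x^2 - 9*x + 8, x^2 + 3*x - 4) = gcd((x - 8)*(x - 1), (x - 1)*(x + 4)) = x - 1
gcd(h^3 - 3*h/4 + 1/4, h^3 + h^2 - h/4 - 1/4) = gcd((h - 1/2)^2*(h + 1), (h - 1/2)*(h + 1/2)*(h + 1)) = h^2 + h/2 - 1/2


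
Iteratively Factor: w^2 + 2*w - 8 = (w + 4)*(w - 2)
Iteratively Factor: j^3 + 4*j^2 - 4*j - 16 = (j + 2)*(j^2 + 2*j - 8) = (j + 2)*(j + 4)*(j - 2)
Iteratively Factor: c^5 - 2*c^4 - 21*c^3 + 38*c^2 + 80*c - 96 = (c - 4)*(c^4 + 2*c^3 - 13*c^2 - 14*c + 24) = (c - 4)*(c - 3)*(c^3 + 5*c^2 + 2*c - 8) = (c - 4)*(c - 3)*(c + 4)*(c^2 + c - 2) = (c - 4)*(c - 3)*(c - 1)*(c + 4)*(c + 2)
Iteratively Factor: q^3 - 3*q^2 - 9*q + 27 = (q - 3)*(q^2 - 9) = (q - 3)^2*(q + 3)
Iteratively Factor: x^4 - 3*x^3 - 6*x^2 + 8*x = (x - 4)*(x^3 + x^2 - 2*x) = (x - 4)*(x + 2)*(x^2 - x) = x*(x - 4)*(x + 2)*(x - 1)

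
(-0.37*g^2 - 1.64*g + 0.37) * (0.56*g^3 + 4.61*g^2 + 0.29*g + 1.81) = -0.2072*g^5 - 2.6241*g^4 - 7.4605*g^3 + 0.5604*g^2 - 2.8611*g + 0.6697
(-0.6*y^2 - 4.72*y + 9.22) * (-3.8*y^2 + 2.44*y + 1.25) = 2.28*y^4 + 16.472*y^3 - 47.3028*y^2 + 16.5968*y + 11.525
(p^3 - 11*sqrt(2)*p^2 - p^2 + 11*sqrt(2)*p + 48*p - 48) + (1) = p^3 - 11*sqrt(2)*p^2 - p^2 + 11*sqrt(2)*p + 48*p - 47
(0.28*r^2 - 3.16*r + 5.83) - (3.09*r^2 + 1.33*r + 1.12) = -2.81*r^2 - 4.49*r + 4.71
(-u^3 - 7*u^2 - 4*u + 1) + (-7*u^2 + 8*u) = -u^3 - 14*u^2 + 4*u + 1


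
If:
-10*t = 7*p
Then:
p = -10*t/7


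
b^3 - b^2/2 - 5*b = b*(b - 5/2)*(b + 2)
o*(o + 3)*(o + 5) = o^3 + 8*o^2 + 15*o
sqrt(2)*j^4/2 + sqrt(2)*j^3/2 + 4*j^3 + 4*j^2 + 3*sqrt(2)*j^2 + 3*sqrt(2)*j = j*(j + sqrt(2))*(j + 3*sqrt(2))*(sqrt(2)*j/2 + sqrt(2)/2)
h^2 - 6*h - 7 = (h - 7)*(h + 1)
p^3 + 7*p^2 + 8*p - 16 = (p - 1)*(p + 4)^2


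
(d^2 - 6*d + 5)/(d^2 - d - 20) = (d - 1)/(d + 4)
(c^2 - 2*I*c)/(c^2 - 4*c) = (c - 2*I)/(c - 4)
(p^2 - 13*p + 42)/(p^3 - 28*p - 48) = (p - 7)/(p^2 + 6*p + 8)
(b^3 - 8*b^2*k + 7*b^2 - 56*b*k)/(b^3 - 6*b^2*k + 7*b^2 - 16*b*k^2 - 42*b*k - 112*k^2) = b/(b + 2*k)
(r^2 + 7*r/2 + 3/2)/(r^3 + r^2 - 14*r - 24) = (r + 1/2)/(r^2 - 2*r - 8)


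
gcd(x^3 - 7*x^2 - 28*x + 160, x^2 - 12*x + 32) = x^2 - 12*x + 32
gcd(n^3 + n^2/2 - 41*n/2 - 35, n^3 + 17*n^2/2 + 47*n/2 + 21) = n^2 + 11*n/2 + 7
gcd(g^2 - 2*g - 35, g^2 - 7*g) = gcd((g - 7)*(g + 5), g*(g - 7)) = g - 7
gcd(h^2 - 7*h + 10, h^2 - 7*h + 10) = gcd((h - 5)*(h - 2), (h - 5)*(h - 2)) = h^2 - 7*h + 10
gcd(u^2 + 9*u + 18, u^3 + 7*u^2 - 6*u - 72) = u + 6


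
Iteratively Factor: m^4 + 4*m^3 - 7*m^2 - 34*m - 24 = (m + 4)*(m^3 - 7*m - 6) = (m + 2)*(m + 4)*(m^2 - 2*m - 3) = (m - 3)*(m + 2)*(m + 4)*(m + 1)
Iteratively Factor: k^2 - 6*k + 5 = (k - 5)*(k - 1)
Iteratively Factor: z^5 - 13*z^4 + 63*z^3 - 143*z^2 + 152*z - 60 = (z - 2)*(z^4 - 11*z^3 + 41*z^2 - 61*z + 30) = (z - 3)*(z - 2)*(z^3 - 8*z^2 + 17*z - 10) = (z - 5)*(z - 3)*(z - 2)*(z^2 - 3*z + 2) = (z - 5)*(z - 3)*(z - 2)*(z - 1)*(z - 2)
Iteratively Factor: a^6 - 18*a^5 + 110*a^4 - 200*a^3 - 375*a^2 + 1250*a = (a - 5)*(a^5 - 13*a^4 + 45*a^3 + 25*a^2 - 250*a) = (a - 5)^2*(a^4 - 8*a^3 + 5*a^2 + 50*a) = a*(a - 5)^2*(a^3 - 8*a^2 + 5*a + 50) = a*(a - 5)^2*(a + 2)*(a^2 - 10*a + 25) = a*(a - 5)^3*(a + 2)*(a - 5)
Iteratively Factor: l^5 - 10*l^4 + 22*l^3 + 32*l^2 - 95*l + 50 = (l - 1)*(l^4 - 9*l^3 + 13*l^2 + 45*l - 50) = (l - 1)^2*(l^3 - 8*l^2 + 5*l + 50) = (l - 5)*(l - 1)^2*(l^2 - 3*l - 10) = (l - 5)^2*(l - 1)^2*(l + 2)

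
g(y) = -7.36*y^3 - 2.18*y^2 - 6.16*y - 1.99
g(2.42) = -133.97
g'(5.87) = -792.56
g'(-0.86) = -18.74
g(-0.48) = 1.28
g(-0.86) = 6.38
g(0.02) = -2.11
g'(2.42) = -146.02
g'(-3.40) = -246.58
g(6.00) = -1707.19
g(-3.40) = 283.03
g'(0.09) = -6.73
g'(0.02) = -6.26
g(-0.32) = -0.00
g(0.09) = -2.57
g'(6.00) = -827.20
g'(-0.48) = -9.15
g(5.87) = -1601.91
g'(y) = -22.08*y^2 - 4.36*y - 6.16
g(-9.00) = 5242.31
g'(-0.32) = -7.03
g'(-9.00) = -1755.40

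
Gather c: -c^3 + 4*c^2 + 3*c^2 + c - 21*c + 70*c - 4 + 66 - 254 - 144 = -c^3 + 7*c^2 + 50*c - 336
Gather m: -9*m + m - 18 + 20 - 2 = -8*m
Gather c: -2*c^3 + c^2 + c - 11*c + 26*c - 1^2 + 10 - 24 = -2*c^3 + c^2 + 16*c - 15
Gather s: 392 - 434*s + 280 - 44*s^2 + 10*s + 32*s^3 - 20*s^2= 32*s^3 - 64*s^2 - 424*s + 672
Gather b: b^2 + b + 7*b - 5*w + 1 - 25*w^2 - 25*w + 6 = b^2 + 8*b - 25*w^2 - 30*w + 7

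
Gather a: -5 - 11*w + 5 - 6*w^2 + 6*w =-6*w^2 - 5*w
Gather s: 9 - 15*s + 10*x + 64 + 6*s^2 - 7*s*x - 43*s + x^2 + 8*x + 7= 6*s^2 + s*(-7*x - 58) + x^2 + 18*x + 80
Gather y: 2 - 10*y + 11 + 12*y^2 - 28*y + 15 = 12*y^2 - 38*y + 28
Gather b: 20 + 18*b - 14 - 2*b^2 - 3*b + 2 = -2*b^2 + 15*b + 8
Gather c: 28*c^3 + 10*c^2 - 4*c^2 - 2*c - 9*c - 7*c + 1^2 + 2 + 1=28*c^3 + 6*c^2 - 18*c + 4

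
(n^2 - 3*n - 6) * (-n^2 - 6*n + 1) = -n^4 - 3*n^3 + 25*n^2 + 33*n - 6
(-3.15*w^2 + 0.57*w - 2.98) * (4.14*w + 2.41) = -13.041*w^3 - 5.2317*w^2 - 10.9635*w - 7.1818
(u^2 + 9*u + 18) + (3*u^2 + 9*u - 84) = 4*u^2 + 18*u - 66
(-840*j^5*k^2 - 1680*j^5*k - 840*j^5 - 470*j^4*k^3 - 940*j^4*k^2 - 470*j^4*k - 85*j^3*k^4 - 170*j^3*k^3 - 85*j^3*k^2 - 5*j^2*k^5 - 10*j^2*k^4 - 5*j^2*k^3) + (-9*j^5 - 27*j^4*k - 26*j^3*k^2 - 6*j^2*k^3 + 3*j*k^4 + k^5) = -840*j^5*k^2 - 1680*j^5*k - 849*j^5 - 470*j^4*k^3 - 940*j^4*k^2 - 497*j^4*k - 85*j^3*k^4 - 170*j^3*k^3 - 111*j^3*k^2 - 5*j^2*k^5 - 10*j^2*k^4 - 11*j^2*k^3 + 3*j*k^4 + k^5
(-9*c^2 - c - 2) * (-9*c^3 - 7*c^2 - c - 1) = 81*c^5 + 72*c^4 + 34*c^3 + 24*c^2 + 3*c + 2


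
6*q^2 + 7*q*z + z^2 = (q + z)*(6*q + z)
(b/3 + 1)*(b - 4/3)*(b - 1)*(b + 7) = b^4/3 + 23*b^3/9 - b^2/3 - 107*b/9 + 28/3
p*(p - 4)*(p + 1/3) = p^3 - 11*p^2/3 - 4*p/3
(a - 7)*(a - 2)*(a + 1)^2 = a^4 - 7*a^3 - 3*a^2 + 19*a + 14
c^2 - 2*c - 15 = (c - 5)*(c + 3)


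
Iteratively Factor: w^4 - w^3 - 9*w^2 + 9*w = (w - 1)*(w^3 - 9*w) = (w - 1)*(w + 3)*(w^2 - 3*w) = (w - 3)*(w - 1)*(w + 3)*(w)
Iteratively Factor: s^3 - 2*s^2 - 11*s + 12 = (s - 1)*(s^2 - s - 12) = (s - 4)*(s - 1)*(s + 3)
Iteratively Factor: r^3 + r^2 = (r + 1)*(r^2) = r*(r + 1)*(r)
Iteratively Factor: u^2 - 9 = (u - 3)*(u + 3)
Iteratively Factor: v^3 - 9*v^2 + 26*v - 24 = (v - 3)*(v^2 - 6*v + 8) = (v - 3)*(v - 2)*(v - 4)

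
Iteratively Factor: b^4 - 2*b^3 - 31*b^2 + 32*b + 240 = (b + 3)*(b^3 - 5*b^2 - 16*b + 80) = (b - 4)*(b + 3)*(b^2 - b - 20) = (b - 5)*(b - 4)*(b + 3)*(b + 4)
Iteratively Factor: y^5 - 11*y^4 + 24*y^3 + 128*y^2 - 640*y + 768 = (y - 4)*(y^4 - 7*y^3 - 4*y^2 + 112*y - 192) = (y - 4)^2*(y^3 - 3*y^2 - 16*y + 48) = (y - 4)^3*(y^2 + y - 12) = (y - 4)^3*(y - 3)*(y + 4)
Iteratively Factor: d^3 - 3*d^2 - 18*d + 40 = (d - 2)*(d^2 - d - 20) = (d - 2)*(d + 4)*(d - 5)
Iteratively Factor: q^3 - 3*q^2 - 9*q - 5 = (q + 1)*(q^2 - 4*q - 5) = (q - 5)*(q + 1)*(q + 1)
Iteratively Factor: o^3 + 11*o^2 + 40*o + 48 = (o + 4)*(o^2 + 7*o + 12) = (o + 3)*(o + 4)*(o + 4)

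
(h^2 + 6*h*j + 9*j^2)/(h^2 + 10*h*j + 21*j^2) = (h + 3*j)/(h + 7*j)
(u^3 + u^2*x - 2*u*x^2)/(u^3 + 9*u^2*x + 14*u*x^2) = (u - x)/(u + 7*x)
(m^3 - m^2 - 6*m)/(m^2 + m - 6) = m*(m^2 - m - 6)/(m^2 + m - 6)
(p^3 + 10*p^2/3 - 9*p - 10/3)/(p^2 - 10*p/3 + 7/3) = (3*p^3 + 10*p^2 - 27*p - 10)/(3*p^2 - 10*p + 7)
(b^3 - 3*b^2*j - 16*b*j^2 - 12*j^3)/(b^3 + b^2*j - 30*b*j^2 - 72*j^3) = (b^2 + 3*b*j + 2*j^2)/(b^2 + 7*b*j + 12*j^2)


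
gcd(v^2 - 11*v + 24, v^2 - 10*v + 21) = v - 3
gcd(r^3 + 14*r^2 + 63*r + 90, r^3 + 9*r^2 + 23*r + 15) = r^2 + 8*r + 15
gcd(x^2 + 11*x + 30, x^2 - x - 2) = 1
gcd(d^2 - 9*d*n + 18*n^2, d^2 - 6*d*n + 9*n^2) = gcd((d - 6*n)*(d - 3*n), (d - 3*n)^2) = d - 3*n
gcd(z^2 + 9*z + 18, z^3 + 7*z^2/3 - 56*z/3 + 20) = z + 6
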